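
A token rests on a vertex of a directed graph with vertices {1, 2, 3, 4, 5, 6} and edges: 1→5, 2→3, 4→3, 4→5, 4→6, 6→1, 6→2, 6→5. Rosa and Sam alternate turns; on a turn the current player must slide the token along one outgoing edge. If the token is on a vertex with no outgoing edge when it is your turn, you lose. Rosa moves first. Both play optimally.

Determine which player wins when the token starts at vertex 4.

Rosa wins.

Positions with no move are L. A position that does have a move is losing for the player to move precisely when every available move leads to a winning position for the opponent. Fill in the labels:
Every edge goes from a vertex to one that appears earlier in the order 5, 3, 2, 1, 6, 4, so processing vertices in that order labels each vertex after all of its successors.
5: no outgoing edge → L
3: no outgoing edge → L
2: →3(L), so W
1: →5(L), so W
6: →5(L), so W
4: →3(L), so W
The starting position 4 is W: Rosa should move to 3, handing over an L position.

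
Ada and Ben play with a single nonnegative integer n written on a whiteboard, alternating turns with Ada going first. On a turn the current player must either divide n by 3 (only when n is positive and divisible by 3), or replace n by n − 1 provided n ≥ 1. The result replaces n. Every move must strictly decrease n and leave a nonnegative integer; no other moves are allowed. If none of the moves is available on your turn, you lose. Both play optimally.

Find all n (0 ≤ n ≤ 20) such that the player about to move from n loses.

Positions with no move are L. A position that does have a move is losing for the player to move precisely when every available move leads to a winning position for the opponent. Fill in the labels:
n=0: no move → L
n=1: →0(L), so W
n=2: →1(W) only, which is W, so L
n=3: →2(L), so W
n=4: →3(W) only, which is W, so L
n=5: →4(L), so W
n=6: →2(L), so W
n=7: →6(W) only, which is W, so L
n=8: →7(L), so W
n=9: →3(W), 8(W) — all W, so L
n=10: →9(L), so W
n=11: →10(W) only, which is W, so L
n=12: →4(L), so W
n=13: →12(W) only, which is W, so L
n=14: →13(L), so W
n=15: →5(W), 14(W) — all W, so L
n=16: →15(L), so W
n=17: →16(W) only, which is W, so L
n=18: →17(L), so W
n=19: →18(W) only, which is W, so L
n=20: →19(L), so W
Reading off the rows marked L gives the requested list; there are 10 such values of n.

0, 2, 4, 7, 9, 11, 13, 15, 17, 19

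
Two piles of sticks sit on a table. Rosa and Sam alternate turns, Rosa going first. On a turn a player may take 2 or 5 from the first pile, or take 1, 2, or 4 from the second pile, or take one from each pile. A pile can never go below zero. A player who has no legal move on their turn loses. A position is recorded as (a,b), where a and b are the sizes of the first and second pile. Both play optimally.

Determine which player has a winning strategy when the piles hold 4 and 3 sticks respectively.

Classify positions by backward induction: terminal positions (no move available) are L. From any other position, the mover wins iff some move reaches an L.
No move ever increases a pile, so every position that can arise here has a ≤ 4 and b ≤ 3; it is enough to label the cells with 0 ≤ a ≤ 4 and 0 ≤ b ≤ 3.
Every move lowers a or b (never raises either), so fill the grid row by row in increasing a, and left to right within a row: each cell's successors are then already labelled.
      b=0  b=1  b=2  b=3
a=0:    L    W    W    L
a=1:    L    W    W    L
a=2:    W    W    L    W
a=3:    W    L    W    W
a=4:    L    W    W    L
Cells with no legal move (terminal, hence L): (0,0), (1,0).
The remaining L cells, each justified by listing all of its moves:
(0,3): only reaches (0,2)(W), (0,1)(W), all W → L
(1,3): only reaches (1,2)(W), (1,1)(W), (0,2)(W), all W → L
(2,2): only reaches (0,2)(W), (2,1)(W), (2,0)(W), (1,1)(W), all W → L
(3,1): only reaches (1,1)(W), (3,0)(W), (2,0)(W), all W → L
(4,0): only reaches (2,0)(W), which is W → L
(4,3): only reaches (2,3)(W), (4,2)(W), (4,1)(W), (3,2)(W), all W → L
Every other cell has at least one move into one of the L cells above, so it is W.
The starting position (4,3) is L: whatever Rosa does, the opponent receives a W position.

Sam wins.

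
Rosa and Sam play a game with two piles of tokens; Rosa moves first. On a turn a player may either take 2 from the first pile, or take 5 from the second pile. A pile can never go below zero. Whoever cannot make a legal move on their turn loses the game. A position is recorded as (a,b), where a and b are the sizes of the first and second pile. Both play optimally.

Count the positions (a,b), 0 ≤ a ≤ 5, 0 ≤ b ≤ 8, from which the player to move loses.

Classify positions by backward induction: terminal positions (no move available) are L. From any other position, the mover wins iff some move reaches an L.
Every move lowers a or b (never raises either), so fill the grid row by row in increasing a, and left to right within a row: each cell's successors are then already labelled.
      b=0  b=1  b=2  b=3  b=4  b=5  b=6  b=7  b=8
a=0:    L    L    L    L    L    W    W    W    W
a=1:    L    L    L    L    L    W    W    W    W
a=2:    W    W    W    W    W    L    L    L    L
a=3:    W    W    W    W    W    L    L    L    L
a=4:    L    L    L    L    L    W    W    W    W
a=5:    L    L    L    L    L    W    W    W    W
Cells with no legal move (terminal, hence L): (0,0), (0,1), (0,2), (0,3), (0,4), (1,0), (1,1), (1,2), (1,3), (1,4).
The remaining L cells, each justified by listing all of its moves:
(2,5): →(0,5)(W), (2,0)(W) — all W, so L
(2,6): →(0,6)(W), (2,1)(W) — all W, so L
(2,7): →(0,7)(W), (2,2)(W) — all W, so L
(2,8): →(0,8)(W), (2,3)(W) — all W, so L
(3,5): →(1,5)(W), (3,0)(W) — all W, so L
(3,6): →(1,6)(W), (3,1)(W) — all W, so L
(3,7): →(1,7)(W), (3,2)(W) — all W, so L
(3,8): →(1,8)(W), (3,3)(W) — all W, so L
(4,0): →(2,0)(W) only, which is W, so L
(4,1): →(2,1)(W) only, which is W, so L
(4,2): →(2,2)(W) only, which is W, so L
(4,3): →(2,3)(W) only, which is W, so L
(4,4): →(2,4)(W) only, which is W, so L
(5,0): →(3,0)(W) only, which is W, so L
(5,1): →(3,1)(W) only, which is W, so L
(5,2): →(3,2)(W) only, which is W, so L
(5,3): →(3,3)(W) only, which is W, so L
(5,4): →(3,4)(W) only, which is W, so L
Every other cell has at least one move into one of the L cells above, so it is W.
L cells per row: a=0: 5, a=1: 5, a=2: 4, a=3: 4, a=4: 5, a=5: 5; total 28.

28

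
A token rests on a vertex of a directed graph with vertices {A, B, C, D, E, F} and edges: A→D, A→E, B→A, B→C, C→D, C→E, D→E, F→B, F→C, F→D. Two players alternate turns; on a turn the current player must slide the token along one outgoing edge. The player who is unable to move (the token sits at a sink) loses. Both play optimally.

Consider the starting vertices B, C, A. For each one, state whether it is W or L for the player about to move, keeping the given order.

B: L, C: W, A: W

Work bottom-up. With no move the player to move loses. Otherwise the position is W if at least one move leads to an L position for the opponent, and L if every move leads to a W.
Every edge goes from a vertex to one that appears earlier in the order E, D, C, A, B, F, so processing vertices in that order labels each vertex after all of its successors.
E: no outgoing edge → L
D: W (go to E, an L position)
C: W (go to E, an L position)
A: W (go to E, an L position)
B: L (options A(W), C(W) are all W)
F: W (go to B, an L position)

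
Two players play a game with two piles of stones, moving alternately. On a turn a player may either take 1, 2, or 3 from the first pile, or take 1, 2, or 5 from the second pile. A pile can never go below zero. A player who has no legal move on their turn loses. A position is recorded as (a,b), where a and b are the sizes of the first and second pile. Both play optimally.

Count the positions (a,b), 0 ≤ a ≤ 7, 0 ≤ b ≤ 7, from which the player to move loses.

Work bottom-up. With no move the player to move loses. Otherwise the position is W if at least one move leads to an L position for the opponent, and L if every move leads to a W.
Every move lowers a or b (never raises either), so fill the grid row by row in increasing a, and left to right within a row: each cell's successors are then already labelled.
      b=0  b=1  b=2  b=3  b=4  b=5  b=6  b=7
a=0:    L    W    W    L    W    W    L    W
a=1:    W    L    W    W    L    W    W    L
a=2:    W    W    L    W    W    L    W    W
a=3:    W    W    W    W    W    W    W    W
a=4:    L    W    W    L    W    W    L    W
a=5:    W    L    W    W    L    W    W    L
a=6:    W    W    L    W    W    L    W    W
a=7:    W    W    W    W    W    W    W    W
Cells with no legal move (terminal, hence L): (0,0).
The remaining L cells, each justified by listing all of its moves:
(0,3): →(0,2)(W), (0,1)(W) — all W, so L
(0,6): →(0,5)(W), (0,4)(W), (0,1)(W) — all W, so L
(1,1): →(0,1)(W), (1,0)(W) — all W, so L
(1,4): →(0,4)(W), (1,3)(W), (1,2)(W) — all W, so L
(1,7): →(0,7)(W), (1,6)(W), (1,5)(W), (1,2)(W) — all W, so L
(2,2): →(1,2)(W), (0,2)(W), (2,1)(W), (2,0)(W) — all W, so L
(2,5): →(1,5)(W), (0,5)(W), (2,4)(W), (2,3)(W), (2,0)(W) — all W, so L
(4,0): →(3,0)(W), (2,0)(W), (1,0)(W) — all W, so L
(4,3): →(3,3)(W), (2,3)(W), (1,3)(W), (4,2)(W), (4,1)(W) — all W, so L
(4,6): →(3,6)(W), (2,6)(W), (1,6)(W), (4,5)(W), (4,4)(W), (4,1)(W) — all W, so L
(5,1): →(4,1)(W), (3,1)(W), (2,1)(W), (5,0)(W) — all W, so L
(5,4): →(4,4)(W), (3,4)(W), (2,4)(W), (5,3)(W), (5,2)(W) — all W, so L
(5,7): →(4,7)(W), (3,7)(W), (2,7)(W), (5,6)(W), (5,5)(W), (5,2)(W) — all W, so L
(6,2): →(5,2)(W), (4,2)(W), (3,2)(W), (6,1)(W), (6,0)(W) — all W, so L
(6,5): →(5,5)(W), (4,5)(W), (3,5)(W), (6,4)(W), (6,3)(W), (6,0)(W) — all W, so L
Every other cell has at least one move into one of the L cells above, so it is W.
L cells per row: a=0: 3, a=1: 3, a=2: 2, a=3: 0, a=4: 3, a=5: 3, a=6: 2, a=7: 0; total 16.

16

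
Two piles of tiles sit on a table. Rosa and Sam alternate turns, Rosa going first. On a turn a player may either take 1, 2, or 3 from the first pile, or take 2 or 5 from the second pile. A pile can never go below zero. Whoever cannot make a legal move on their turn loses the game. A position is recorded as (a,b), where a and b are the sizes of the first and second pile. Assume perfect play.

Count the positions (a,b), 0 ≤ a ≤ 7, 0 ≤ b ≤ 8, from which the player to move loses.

18

Positions with no move are L. A position that does have a move is losing for the player to move precisely when every available move leads to a winning position for the opponent. Fill in the labels:
Every move lowers a or b (never raises either), so fill the grid row by row in increasing a, and left to right within a row: each cell's successors are then already labelled.
      b=0  b=1  b=2  b=3  b=4  b=5  b=6  b=7  b=8
a=0:    L    L    W    W    L    W    W    L    L
a=1:    W    W    L    L    W    W    L    W    W
a=2:    W    W    W    W    W    L    W    W    W
a=3:    W    W    W    W    W    W    W    W    W
a=4:    L    L    W    W    L    W    W    L    L
a=5:    W    W    L    L    W    W    L    W    W
a=6:    W    W    W    W    W    L    W    W    W
a=7:    W    W    W    W    W    W    W    W    W
Cells with no legal move (terminal, hence L): (0,0), (0,1).
The remaining L cells, each justified by listing all of its moves:
(0,4): the only move is to (0,2)(W), a W ⇒ L
(0,7): moves to (0,5)(W), (0,2)(W); every one is W ⇒ L
(0,8): moves to (0,6)(W), (0,3)(W); every one is W ⇒ L
(1,2): moves to (0,2)(W), (1,0)(W); every one is W ⇒ L
(1,3): moves to (0,3)(W), (1,1)(W); every one is W ⇒ L
(1,6): moves to (0,6)(W), (1,4)(W), (1,1)(W); every one is W ⇒ L
(2,5): moves to (1,5)(W), (0,5)(W), (2,3)(W), (2,0)(W); every one is W ⇒ L
(4,0): moves to (3,0)(W), (2,0)(W), (1,0)(W); every one is W ⇒ L
(4,1): moves to (3,1)(W), (2,1)(W), (1,1)(W); every one is W ⇒ L
(4,4): moves to (3,4)(W), (2,4)(W), (1,4)(W), (4,2)(W); every one is W ⇒ L
(4,7): moves to (3,7)(W), (2,7)(W), (1,7)(W), (4,5)(W), (4,2)(W); every one is W ⇒ L
(4,8): moves to (3,8)(W), (2,8)(W), (1,8)(W), (4,6)(W), (4,3)(W); every one is W ⇒ L
(5,2): moves to (4,2)(W), (3,2)(W), (2,2)(W), (5,0)(W); every one is W ⇒ L
(5,3): moves to (4,3)(W), (3,3)(W), (2,3)(W), (5,1)(W); every one is W ⇒ L
(5,6): moves to (4,6)(W), (3,6)(W), (2,6)(W), (5,4)(W), (5,1)(W); every one is W ⇒ L
(6,5): moves to (5,5)(W), (4,5)(W), (3,5)(W), (6,3)(W), (6,0)(W); every one is W ⇒ L
Every other cell has at least one move into one of the L cells above, so it is W.
L cells per row: a=0: 5, a=1: 3, a=2: 1, a=3: 0, a=4: 5, a=5: 3, a=6: 1, a=7: 0; total 18.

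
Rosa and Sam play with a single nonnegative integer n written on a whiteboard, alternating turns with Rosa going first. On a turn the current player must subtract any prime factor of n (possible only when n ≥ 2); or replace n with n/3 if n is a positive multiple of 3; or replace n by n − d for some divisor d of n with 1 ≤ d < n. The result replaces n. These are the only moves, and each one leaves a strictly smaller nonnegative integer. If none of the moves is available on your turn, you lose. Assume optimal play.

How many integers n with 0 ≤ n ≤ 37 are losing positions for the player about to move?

Use the standard recursion: the mover loses at a terminal position; elsewhere, the mover wins exactly when some move hands the opponent an L position.
n=0: no move → L
n=1: no move → L
n=2: W (go to 0, an L position)
n=3: W (go to 0, an L position)
n=4: L (options 2(W), 3(W) are all W)
n=5: W (go to 0, an L position)
n=6: W (go to 4, an L position)
n=7: W (go to 0, an L position)
n=8: W (go to 4, an L position)
n=9: L (options 3(W), 6(W), 8(W) are all W)
n=10: W (go to 9, an L position)
n=11: W (go to 0, an L position)
n=12: W (go to 4, an L position)
n=13: W (go to 0, an L position)
n=14: L (options 7(W), 12(W), 13(W) are all W)
n=15: W (go to 14, an L position)
n=16: W (go to 14, an L position)
n=17: W (go to 0, an L position)
n=18: W (go to 9, an L position)
n=19: W (go to 0, an L position)
n=20: L (options 10(W), 15(W), 16(W), 18(W), 19(W) are all W)
n=21: W (go to 14, an L position)
n=22: W (go to 20, an L position)
n=23: W (go to 0, an L position)
n=24: W (go to 20, an L position)
n=25: W (go to 20, an L position)
n=26: L (options 13(W), 24(W), 25(W) are all W)
n=27: W (go to 9, an L position)
n=28: W (go to 14, an L position)
n=29: W (go to 0, an L position)
n=30: W (go to 20, an L position)
n=31: W (go to 0, an L position)
n=32: L (options 16(W), 24(W), 28(W), 30(W), 31(W) are all W)
n=33: W (go to 32, an L position)
n=34: W (go to 32, an L position)
n=35: L (options 28(W), 30(W), 34(W) are all W)
n=36: W (go to 32, an L position)
n=37: W (go to 0, an L position)
L entries with 0 ≤ n ≤ 37: n = 0, 1, 4, 9, 14, 20, 26, 32, 35; that makes 9.

9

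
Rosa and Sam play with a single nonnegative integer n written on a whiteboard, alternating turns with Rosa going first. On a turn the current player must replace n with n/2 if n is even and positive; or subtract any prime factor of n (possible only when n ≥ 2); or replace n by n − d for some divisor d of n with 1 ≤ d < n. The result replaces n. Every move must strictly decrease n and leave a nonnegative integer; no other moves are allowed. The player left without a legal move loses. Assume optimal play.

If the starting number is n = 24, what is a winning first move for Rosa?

Work bottom-up. With no move the player to move loses. Otherwise the position is W if at least one move leads to an L position for the opponent, and L if every move leads to a W.
n=0: no move → L
n=1: no move → L
n=2: W (go to 0, an L position)
n=3: W (go to 0, an L position)
n=4: L (options 2(W), 3(W) are all W)
n=5: W (go to 0, an L position)
n=6: W (go to 4, an L position)
n=7: W (go to 0, an L position)
n=8: W (go to 4, an L position)
n=9: L (options 6(W), 8(W) are all W)
n=10: W (go to 9, an L position)
n=11: W (go to 0, an L position)
n=12: W (go to 9, an L position)
n=13: W (go to 0, an L position)
n=14: L (options 7(W), 12(W), 13(W) are all W)
n=15: W (go to 14, an L position)
n=16: W (go to 14, an L position)
n=17: W (go to 0, an L position)
n=18: W (go to 9, an L position)
n=19: W (go to 0, an L position)
n=20: L (options 10(W), 15(W), 16(W), 18(W), 19(W) are all W)
n=21: W (go to 14, an L position)
n=22: W (go to 20, an L position)
n=23: W (go to 0, an L position)
n=24: W (go to 20, an L position)
From 24, the L positions reachable in one move are: 20.

Move to 20.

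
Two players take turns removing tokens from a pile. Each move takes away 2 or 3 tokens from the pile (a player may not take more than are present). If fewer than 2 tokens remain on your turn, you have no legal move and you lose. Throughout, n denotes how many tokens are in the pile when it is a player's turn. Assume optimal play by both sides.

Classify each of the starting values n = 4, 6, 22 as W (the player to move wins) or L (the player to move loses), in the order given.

4: W, 6: L, 22: W

Classify positions by backward induction: terminal positions (no move available) are L. From any other position, the mover wins iff some move reaches an L.
n=0: no move → L
n=1: no move → L
n=2: →0(L), so W
n=3: →1(L), so W
n=4: →1(L), so W
n=5: →3(W), 2(W) — all W, so L
n=6: →4(W), 3(W) — all W, so L
n=7: →5(L), so W
n=8: →6(L), so W
n=9: →6(L), so W
n=10: →8(W), 7(W) — all W, so L
n=11: →9(W), 8(W) — all W, so L
n=12: →10(L), so W
n=13: →11(L), so W
n=14: →11(L), so W
n=15: →13(W), 12(W) — all W, so L
n=16: →14(W), 13(W) — all W, so L
n=17: →15(L), so W
n=18: →16(L), so W
n=19: →16(L), so W
n=20: →18(W), 17(W) — all W, so L
n=21: →19(W), 18(W) — all W, so L
n=22: →20(L), so W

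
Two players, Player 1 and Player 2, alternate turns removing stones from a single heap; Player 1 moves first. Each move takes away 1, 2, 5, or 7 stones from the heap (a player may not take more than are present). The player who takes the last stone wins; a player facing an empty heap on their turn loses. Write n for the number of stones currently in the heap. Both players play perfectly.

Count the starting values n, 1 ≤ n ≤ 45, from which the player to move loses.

Work bottom-up. With no move the player to move loses. Otherwise the position is W if at least one move leads to an L position for the opponent, and L if every move leads to a W.
n=0: no move → L
n=1: W (go to 0, an L position)
n=2: W (go to 0, an L position)
n=3: L (options 2(W), 1(W) are all W)
n=4: W (go to 3, an L position)
n=5: W (go to 3, an L position)
n=6: L (options 5(W), 4(W), 1(W) are all W)
n=7: W (go to 6, an L position)
n=8: W (go to 6, an L position)
n=9: L (options 8(W), 7(W), 4(W), 2(W) are all W)
n=10: W (go to 9, an L position)
n=11: W (go to 9, an L position)
n=12: L (options 11(W), 10(W), 7(W), 5(W) are all W)
n=13: W (go to 12, an L position)
n=14: W (go to 12, an L position)
n=15: L (options 14(W), 13(W), 10(W), 8(W) are all W)
n=16: W (go to 15, an L position)
n=17: W (go to 15, an L position)
n=18: L (options 17(W), 16(W), 13(W), 11(W) are all W)
n=19: W (go to 18, an L position)
n=20: W (go to 18, an L position)
n=21: L (options 20(W), 19(W), 16(W), 14(W) are all W)
n=22: W (go to 21, an L position)
n=23: W (go to 21, an L position)
n=24: L (options 23(W), 22(W), 19(W), 17(W) are all W)
n=25: W (go to 24, an L position)
n=26: W (go to 24, an L position)
n=27: L (options 26(W), 25(W), 22(W), 20(W) are all W)
n=28: W (go to 27, an L position)
n=29: W (go to 27, an L position)
n=30: L (options 29(W), 28(W), 25(W), 23(W) are all W)
n=31: W (go to 30, an L position)
n=32: W (go to 30, an L position)
n=33: L (options 32(W), 31(W), 28(W), 26(W) are all W)
n=34: W (go to 33, an L position)
n=35: W (go to 33, an L position)
n=36: L (options 35(W), 34(W), 31(W), 29(W) are all W)
n=37: W (go to 36, an L position)
n=38: W (go to 36, an L position)
n=39: L (options 38(W), 37(W), 34(W), 32(W) are all W)
n=40: W (go to 39, an L position)
n=41: W (go to 39, an L position)
n=42: L (options 41(W), 40(W), 37(W), 35(W) are all W)
n=43: W (go to 42, an L position)
n=44: W (go to 42, an L position)
n=45: L (options 44(W), 43(W), 40(W), 38(W) are all W)
L entries with 1 ≤ n ≤ 45 (n=0 is outside the asked range and is not counted): n = 3, 6, 9, 12, 15, 18, 21, 24, 27, 30, 33, 36, 39, 42, 45; that makes 15.

15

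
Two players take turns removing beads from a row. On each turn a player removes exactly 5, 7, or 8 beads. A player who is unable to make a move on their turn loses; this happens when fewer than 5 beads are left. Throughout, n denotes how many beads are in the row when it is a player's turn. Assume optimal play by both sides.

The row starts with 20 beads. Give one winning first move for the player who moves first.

Remove 5, leaving 15.

Positions with no move are L. A position that does have a move is losing for the player to move precisely when every available move leads to a winning position for the opponent. Fill in the labels:
n=0: no move → L
n=1: no move → L
n=2: no move → L
n=3: no move → L
n=4: no move → L
n=5: can move to 0, which is L ⇒ W
n=6: can move to 1, which is L ⇒ W
n=7: can move to 2, which is L ⇒ W
n=8: can move to 3, which is L ⇒ W
n=9: can move to 4, which is L ⇒ W
n=10: can move to 3, which is L ⇒ W
n=11: can move to 4, which is L ⇒ W
n=12: can move to 4, which is L ⇒ W
n=13: moves to 8(W), 6(W), 5(W); every one is W ⇒ L
n=14: moves to 9(W), 7(W), 6(W); every one is W ⇒ L
n=15: moves to 10(W), 8(W), 7(W); every one is W ⇒ L
n=16: moves to 11(W), 9(W), 8(W); every one is W ⇒ L
n=17: moves to 12(W), 10(W), 9(W); every one is W ⇒ L
n=18: can move to 13, which is L ⇒ W
n=19: can move to 14, which is L ⇒ W
n=20: can move to 15, which is L ⇒ W
From 20, the L positions reachable in one move are: 15, 13. Any move reaching one of these is winning.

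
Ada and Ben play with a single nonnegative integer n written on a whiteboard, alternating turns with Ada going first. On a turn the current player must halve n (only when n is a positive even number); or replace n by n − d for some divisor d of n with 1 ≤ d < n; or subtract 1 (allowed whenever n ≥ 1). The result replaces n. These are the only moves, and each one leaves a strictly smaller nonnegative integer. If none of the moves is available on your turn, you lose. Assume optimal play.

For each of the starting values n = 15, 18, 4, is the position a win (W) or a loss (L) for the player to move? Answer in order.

Label each position W (a win for the player to move) or L (a loss). A position with no legal move is L; any other position is W exactly when some move reaches an L, and L when every move reaches a W.
n=0: no move → L
n=1: →0(L), so W
n=2: →1(W) only, which is W, so L
n=3: →2(L), so W
n=4: →2(L), so W
n=5: →4(W) only, which is W, so L
n=6: →5(L), so W
n=7: →6(W) only, which is W, so L
n=8: →7(L), so W
n=9: →6(W), 8(W) — all W, so L
n=10: →5(L), so W
n=11: →10(W) only, which is W, so L
n=12: →9(L), so W
n=13: →12(W) only, which is W, so L
n=14: →7(L), so W
n=15: →10(W), 12(W), 14(W) — all W, so L
n=16: →15(L), so W
n=17: →16(W) only, which is W, so L
n=18: →9(L), so W

15: L, 18: W, 4: W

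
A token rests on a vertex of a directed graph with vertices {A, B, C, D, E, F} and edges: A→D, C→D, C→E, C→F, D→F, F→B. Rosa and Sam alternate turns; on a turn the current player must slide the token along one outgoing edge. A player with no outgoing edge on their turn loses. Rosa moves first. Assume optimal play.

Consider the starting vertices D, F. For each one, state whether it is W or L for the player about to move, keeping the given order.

Build the W/L table. Terminal = L. A non-terminal position is W if it has a move to some L; otherwise it is L.
Every edge goes from a vertex to one that appears earlier in the order B, E, F, D, C, A, so processing vertices in that order labels each vertex after all of its successors.
B: no outgoing edge → L
E: no outgoing edge → L
F: →B(L), so W
D: →F(W) only, which is W, so L
C: →D(L), so W
A: →D(L), so W

D: L, F: W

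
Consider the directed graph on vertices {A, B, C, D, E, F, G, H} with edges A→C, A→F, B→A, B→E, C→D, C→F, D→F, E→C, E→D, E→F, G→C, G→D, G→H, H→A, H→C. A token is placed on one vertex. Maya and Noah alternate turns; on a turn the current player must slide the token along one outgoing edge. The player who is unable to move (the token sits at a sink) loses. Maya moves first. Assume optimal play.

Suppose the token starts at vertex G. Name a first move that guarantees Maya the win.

Classify positions by backward induction: terminal positions (no move available) are L. From any other position, the mover wins iff some move reaches an L.
Every edge goes from a vertex to one that appears earlier in the order F, D, C, A, E, H, G, B, so processing vertices in that order labels each vertex after all of its successors.
F: no outgoing edge → L
D: W (go to F, an L position)
C: W (go to F, an L position)
A: W (go to F, an L position)
E: W (go to F, an L position)
H: L (options A(W), C(W) are all W)
G: W (go to H, an L position)
B: L (options E(W), A(W) are all W)
From G, the L positions reachable in one move are: H.

Move to H.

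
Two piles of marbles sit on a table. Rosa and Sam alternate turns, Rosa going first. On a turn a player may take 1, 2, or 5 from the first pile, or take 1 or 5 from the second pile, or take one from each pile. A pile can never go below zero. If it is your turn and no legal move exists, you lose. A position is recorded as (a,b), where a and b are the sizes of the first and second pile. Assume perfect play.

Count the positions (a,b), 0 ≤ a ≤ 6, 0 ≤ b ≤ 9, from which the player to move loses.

20

Label each position W (a win for the player to move) or L (a loss). A position with no legal move is L; any other position is W exactly when some move reaches an L, and L when every move reaches a W.
Every move lowers a or b (never raises either), so fill the grid row by row in increasing a, and left to right within a row: each cell's successors are then already labelled.
      b=0  b=1  b=2  b=3  b=4  b=5  b=6  b=7  b=8  b=9
a=0:    L    W    L    W    L    W    L    W    L    W
a=1:    W    W    W    W    W    W    W    W    W    W
a=2:    W    L    W    L    W    L    W    L    W    L
a=3:    L    W    W    W    W    W    W    W    W    W
a=4:    W    W    L    W    L    W    L    W    L    W
a=5:    W    L    W    W    W    W    W    W    W    W
a=6:    L    W    W    L    W    W    W    L    W    L
Cells with no legal move (terminal, hence L): (0,0).
The remaining L cells, each justified by listing all of its moves:
(0,2): the only move is to (0,1)(W), a W ⇒ L
(0,4): the only move is to (0,3)(W), a W ⇒ L
(0,6): moves to (0,5)(W), (0,1)(W); every one is W ⇒ L
(0,8): moves to (0,7)(W), (0,3)(W); every one is W ⇒ L
(2,1): moves to (1,1)(W), (0,1)(W), (2,0)(W), (1,0)(W); every one is W ⇒ L
(2,3): moves to (1,3)(W), (0,3)(W), (2,2)(W), (1,2)(W); every one is W ⇒ L
(2,5): moves to (1,5)(W), (0,5)(W), (2,4)(W), (2,0)(W), (1,4)(W); every one is W ⇒ L
(2,7): moves to (1,7)(W), (0,7)(W), (2,6)(W), (2,2)(W), (1,6)(W); every one is W ⇒ L
(2,9): moves to (1,9)(W), (0,9)(W), (2,8)(W), (2,4)(W), (1,8)(W); every one is W ⇒ L
(3,0): moves to (2,0)(W), (1,0)(W); every one is W ⇒ L
(4,2): moves to (3,2)(W), (2,2)(W), (4,1)(W), (3,1)(W); every one is W ⇒ L
(4,4): moves to (3,4)(W), (2,4)(W), (4,3)(W), (3,3)(W); every one is W ⇒ L
(4,6): moves to (3,6)(W), (2,6)(W), (4,5)(W), (4,1)(W), (3,5)(W); every one is W ⇒ L
(4,8): moves to (3,8)(W), (2,8)(W), (4,7)(W), (4,3)(W), (3,7)(W); every one is W ⇒ L
(5,1): moves to (4,1)(W), (3,1)(W), (0,1)(W), (5,0)(W), (4,0)(W); every one is W ⇒ L
(6,0): moves to (5,0)(W), (4,0)(W), (1,0)(W); every one is W ⇒ L
(6,3): moves to (5,3)(W), (4,3)(W), (1,3)(W), (6,2)(W), (5,2)(W); every one is W ⇒ L
(6,7): moves to (5,7)(W), (4,7)(W), (1,7)(W), (6,6)(W), (6,2)(W), (5,6)(W); every one is W ⇒ L
(6,9): moves to (5,9)(W), (4,9)(W), (1,9)(W), (6,8)(W), (6,4)(W), (5,8)(W); every one is W ⇒ L
Every other cell has at least one move into one of the L cells above, so it is W.
L cells per row: a=0: 5, a=1: 0, a=2: 5, a=3: 1, a=4: 4, a=5: 1, a=6: 4; total 20.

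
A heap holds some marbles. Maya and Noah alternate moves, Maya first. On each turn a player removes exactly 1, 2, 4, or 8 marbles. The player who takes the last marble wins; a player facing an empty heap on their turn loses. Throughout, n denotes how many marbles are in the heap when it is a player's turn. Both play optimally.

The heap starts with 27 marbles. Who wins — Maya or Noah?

Noah wins.

Positions with no move are L. A position that does have a move is losing for the player to move precisely when every available move leads to a winning position for the opponent. Fill in the labels:
n=0: no move → L
n=1: can move to 0, which is L ⇒ W
n=2: can move to 0, which is L ⇒ W
n=3: moves to 2(W), 1(W); every one is W ⇒ L
n=4: can move to 3, which is L ⇒ W
n=5: can move to 3, which is L ⇒ W
n=6: moves to 5(W), 4(W), 2(W); every one is W ⇒ L
n=7: can move to 6, which is L ⇒ W
n=8: can move to 6, which is L ⇒ W
n=9: moves to 8(W), 7(W), 5(W), 1(W); every one is W ⇒ L
n=10: can move to 9, which is L ⇒ W
n=11: can move to 9, which is L ⇒ W
n=12: moves to 11(W), 10(W), 8(W), 4(W); every one is W ⇒ L
n=13: can move to 12, which is L ⇒ W
n=14: can move to 12, which is L ⇒ W
n=15: moves to 14(W), 13(W), 11(W), 7(W); every one is W ⇒ L
n=16: can move to 15, which is L ⇒ W
n=17: can move to 15, which is L ⇒ W
n=18: moves to 17(W), 16(W), 14(W), 10(W); every one is W ⇒ L
n=19: can move to 18, which is L ⇒ W
n=20: can move to 18, which is L ⇒ W
n=21: moves to 20(W), 19(W), 17(W), 13(W); every one is W ⇒ L
n=22: can move to 21, which is L ⇒ W
n=23: can move to 21, which is L ⇒ W
n=24: moves to 23(W), 22(W), 20(W), 16(W); every one is W ⇒ L
n=25: can move to 24, which is L ⇒ W
n=26: can move to 24, which is L ⇒ W
n=27: moves to 26(W), 25(W), 23(W), 19(W); every one is W ⇒ L
The starting position 27 is L: whatever Maya does, the opponent receives a W position.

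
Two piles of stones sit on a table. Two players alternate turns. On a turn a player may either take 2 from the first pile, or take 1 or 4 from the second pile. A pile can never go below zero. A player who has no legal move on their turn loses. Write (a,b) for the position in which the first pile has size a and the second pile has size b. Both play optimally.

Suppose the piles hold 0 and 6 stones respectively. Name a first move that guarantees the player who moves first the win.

Move to (0,5).

Work bottom-up. With no move the player to move loses. Otherwise the position is W if at least one move leads to an L position for the opponent, and L if every move leads to a W.
No move ever increases a pile, so every position that can arise here has a ≤ 0 and b ≤ 6; it is enough to label the cells with 0 ≤ a ≤ 0 and 0 ≤ b ≤ 6.
Every move lowers a or b (never raises either), so fill the grid row by row in increasing a, and left to right within a row: each cell's successors are then already labelled.
      b=0  b=1  b=2  b=3  b=4  b=5  b=6
a=0:    L    W    L    W    W    L    W
Cells with no legal move (terminal, hence L): (0,0).
The remaining L cells, each justified by listing all of its moves:
(0,2): L (sole option (0,1)(W) is W)
(0,5): L (options (0,4)(W), (0,1)(W) are all W)
Every other cell has at least one move into one of the L cells above, so it is W.
From (0,6), the L positions reachable in one move are: (0,5), (0,2). Any move reaching one of these is winning.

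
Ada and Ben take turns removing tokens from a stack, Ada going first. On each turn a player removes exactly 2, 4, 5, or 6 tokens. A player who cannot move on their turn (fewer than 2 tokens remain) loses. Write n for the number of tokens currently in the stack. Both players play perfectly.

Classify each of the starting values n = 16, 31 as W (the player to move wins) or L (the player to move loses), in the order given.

Compute win/loss labels from the base case upward. A position with no move is L. Any other position is W if it can reach an L in one move, else L.
n=0: no move → L
n=1: no move → L
n=2: →0(L), so W
n=3: →1(L), so W
n=4: →0(L), so W
n=5: →1(L), so W
n=6: →1(L), so W
n=7: →1(L), so W
n=8: →6(W), 4(W), 3(W), 2(W) — all W, so L
n=9: →7(W), 5(W), 4(W), 3(W) — all W, so L
n=10: →8(L), so W
n=11: →9(L), so W
n=12: →8(L), so W
n=13: →9(L), so W
n=14: →9(L), so W
n=15: →9(L), so W
n=16: →14(W), 12(W), 11(W), 10(W) — all W, so L
n=17: →15(W), 13(W), 12(W), 11(W) — all W, so L
n=18: →16(L), so W
n=19: →17(L), so W
n=20: →16(L), so W
n=21: →17(L), so W
n=22: →17(L), so W
n=23: →17(L), so W
n=24: →22(W), 20(W), 19(W), 18(W) — all W, so L
n=25: →23(W), 21(W), 20(W), 19(W) — all W, so L
n=26: →24(L), so W
n=27: →25(L), so W
n=28: →24(L), so W
n=29: →25(L), so W
n=30: →25(L), so W
n=31: →25(L), so W

16: L, 31: W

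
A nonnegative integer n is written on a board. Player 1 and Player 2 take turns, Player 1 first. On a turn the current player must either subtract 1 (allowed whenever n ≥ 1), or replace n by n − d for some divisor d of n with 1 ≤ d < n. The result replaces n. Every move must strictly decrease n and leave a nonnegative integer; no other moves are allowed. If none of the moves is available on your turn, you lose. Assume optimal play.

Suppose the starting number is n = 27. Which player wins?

Player 2 wins.

Positions with no move are L. A position that does have a move is losing for the player to move precisely when every available move leads to a winning position for the opponent. Fill in the labels:
n=0: no move → L
n=1: reaches L-position 0 → W
n=2: only reaches 1(W), which is W → L
n=3: reaches L-position 2 → W
n=4: reaches L-position 2 → W
n=5: only reaches 4(W), which is W → L
n=6: reaches L-position 5 → W
n=7: only reaches 6(W), which is W → L
n=8: reaches L-position 7 → W
n=9: only reaches 6(W), 8(W), all W → L
n=10: reaches L-position 5 → W
n=11: only reaches 10(W), which is W → L
n=12: reaches L-position 9 → W
n=13: only reaches 12(W), which is W → L
n=14: reaches L-position 7 → W
n=15: only reaches 10(W), 12(W), 14(W), all W → L
n=16: reaches L-position 15 → W
n=17: only reaches 16(W), which is W → L
n=18: reaches L-position 9 → W
n=19: only reaches 18(W), which is W → L
n=20: reaches L-position 15 → W
n=21: only reaches 14(W), 18(W), 20(W), all W → L
n=22: reaches L-position 11 → W
n=23: only reaches 22(W), which is W → L
n=24: reaches L-position 21 → W
n=25: only reaches 20(W), 24(W), all W → L
n=26: reaches L-position 13 → W
n=27: only reaches 18(W), 24(W), 26(W), all W → L
Every move from 27 reaches a W position, so the mover loses.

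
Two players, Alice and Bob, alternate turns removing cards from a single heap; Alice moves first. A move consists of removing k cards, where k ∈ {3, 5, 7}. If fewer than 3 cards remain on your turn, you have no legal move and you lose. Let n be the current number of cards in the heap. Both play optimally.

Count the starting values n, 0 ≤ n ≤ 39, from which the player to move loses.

12

Use the standard recursion: the mover loses at a terminal position; elsewhere, the mover wins exactly when some move hands the opponent an L position.
n=0: no move → L
n=1: no move → L
n=2: no move → L
n=3: can move to 0, which is L ⇒ W
n=4: can move to 1, which is L ⇒ W
n=5: can move to 2, which is L ⇒ W
n=6: can move to 1, which is L ⇒ W
n=7: can move to 2, which is L ⇒ W
n=8: can move to 1, which is L ⇒ W
n=9: can move to 2, which is L ⇒ W
n=10: moves to 7(W), 5(W), 3(W); every one is W ⇒ L
n=11: moves to 8(W), 6(W), 4(W); every one is W ⇒ L
n=12: moves to 9(W), 7(W), 5(W); every one is W ⇒ L
n=13: can move to 10, which is L ⇒ W
n=14: can move to 11, which is L ⇒ W
n=15: can move to 12, which is L ⇒ W
n=16: can move to 11, which is L ⇒ W
n=17: can move to 12, which is L ⇒ W
n=18: can move to 11, which is L ⇒ W
n=19: can move to 12, which is L ⇒ W
n=20: moves to 17(W), 15(W), 13(W); every one is W ⇒ L
n=21: moves to 18(W), 16(W), 14(W); every one is W ⇒ L
n=22: moves to 19(W), 17(W), 15(W); every one is W ⇒ L
n=23: can move to 20, which is L ⇒ W
n=24: can move to 21, which is L ⇒ W
n=25: can move to 22, which is L ⇒ W
n=26: can move to 21, which is L ⇒ W
n=27: can move to 22, which is L ⇒ W
n=28: can move to 21, which is L ⇒ W
n=29: can move to 22, which is L ⇒ W
n=30: moves to 27(W), 25(W), 23(W); every one is W ⇒ L
n=31: moves to 28(W), 26(W), 24(W); every one is W ⇒ L
n=32: moves to 29(W), 27(W), 25(W); every one is W ⇒ L
n=33: can move to 30, which is L ⇒ W
n=34: can move to 31, which is L ⇒ W
n=35: can move to 32, which is L ⇒ W
n=36: can move to 31, which is L ⇒ W
n=37: can move to 32, which is L ⇒ W
n=38: can move to 31, which is L ⇒ W
n=39: can move to 32, which is L ⇒ W
L entries with 0 ≤ n ≤ 39: n = 0, 1, 2, 10, 11, 12, 20, 21, 22, 30, 31, 32; that makes 12.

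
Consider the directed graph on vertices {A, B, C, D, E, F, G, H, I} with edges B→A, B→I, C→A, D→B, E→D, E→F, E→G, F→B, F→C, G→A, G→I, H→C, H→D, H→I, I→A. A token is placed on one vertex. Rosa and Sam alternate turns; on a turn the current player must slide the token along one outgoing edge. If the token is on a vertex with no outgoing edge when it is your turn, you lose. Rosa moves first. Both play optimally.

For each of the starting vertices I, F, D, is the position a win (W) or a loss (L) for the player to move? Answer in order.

I: W, F: L, D: L

Work bottom-up. With no move the player to move loses. Otherwise the position is W if at least one move leads to an L position for the opponent, and L if every move leads to a W.
Every edge goes from a vertex to one that appears earlier in the order A, I, B, C, F, D, G, H, E, so processing vertices in that order labels each vertex after all of its successors.
A: no outgoing edge → L
I: reaches L-position A → W
B: reaches L-position A → W
C: reaches L-position A → W
F: only reaches C(W), B(W), all W → L
D: only reaches B(W), which is W → L
G: reaches L-position A → W
H: reaches L-position D → W
E: reaches L-position D → W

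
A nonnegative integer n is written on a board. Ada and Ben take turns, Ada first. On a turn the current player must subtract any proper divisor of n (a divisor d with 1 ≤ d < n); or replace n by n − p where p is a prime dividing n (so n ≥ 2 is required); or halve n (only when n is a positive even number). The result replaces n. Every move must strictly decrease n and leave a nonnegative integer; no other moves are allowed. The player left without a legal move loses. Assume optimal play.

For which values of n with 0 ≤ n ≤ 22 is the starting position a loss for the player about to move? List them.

Positions with no move are L. A position that does have a move is losing for the player to move precisely when every available move leads to a winning position for the opponent. Fill in the labels:
n=0: no move → L
n=1: no move → L
n=2: →0(L), so W
n=3: →0(L), so W
n=4: →2(W), 3(W) — all W, so L
n=5: →0(L), so W
n=6: →4(L), so W
n=7: →0(L), so W
n=8: →4(L), so W
n=9: →6(W), 8(W) — all W, so L
n=10: →9(L), so W
n=11: →0(L), so W
n=12: →9(L), so W
n=13: →0(L), so W
n=14: →7(W), 12(W), 13(W) — all W, so L
n=15: →14(L), so W
n=16: →14(L), so W
n=17: →0(L), so W
n=18: →9(L), so W
n=19: →0(L), so W
n=20: →10(W), 15(W), 16(W), 18(W), 19(W) — all W, so L
n=21: →14(L), so W
n=22: →20(L), so W
Reading off the rows marked L gives the requested list; there are 6 such values of n.

0, 1, 4, 9, 14, 20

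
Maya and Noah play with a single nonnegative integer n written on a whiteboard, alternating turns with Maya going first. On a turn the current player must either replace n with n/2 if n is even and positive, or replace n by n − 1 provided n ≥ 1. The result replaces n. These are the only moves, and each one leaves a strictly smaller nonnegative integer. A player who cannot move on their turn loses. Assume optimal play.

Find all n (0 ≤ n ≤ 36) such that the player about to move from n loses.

0, 2, 5, 7, 9, 11, 13, 15, 17, 19, 21, 23, 25, 27, 29, 31, 33, 35

Label each position W (a win for the player to move) or L (a loss). A position with no legal move is L; any other position is W exactly when some move reaches an L, and L when every move reaches a W.
n=0: no move → L
n=1: reaches L-position 0 → W
n=2: only reaches 1(W), which is W → L
n=3: reaches L-position 2 → W
n=4: reaches L-position 2 → W
n=5: only reaches 4(W), which is W → L
n=6: reaches L-position 5 → W
n=7: only reaches 6(W), which is W → L
n=8: reaches L-position 7 → W
n=9: only reaches 8(W), which is W → L
n=10: reaches L-position 5 → W
n=11: only reaches 10(W), which is W → L
n=12: reaches L-position 11 → W
n=13: only reaches 12(W), which is W → L
n=14: reaches L-position 7 → W
n=15: only reaches 14(W), which is W → L
n=16: reaches L-position 15 → W
n=17: only reaches 16(W), which is W → L
n=18: reaches L-position 9 → W
n=19: only reaches 18(W), which is W → L
n=20: reaches L-position 19 → W
n=21: only reaches 20(W), which is W → L
n=22: reaches L-position 11 → W
n=23: only reaches 22(W), which is W → L
n=24: reaches L-position 23 → W
n=25: only reaches 24(W), which is W → L
n=26: reaches L-position 13 → W
n=27: only reaches 26(W), which is W → L
n=28: reaches L-position 27 → W
n=29: only reaches 28(W), which is W → L
n=30: reaches L-position 15 → W
n=31: only reaches 30(W), which is W → L
n=32: reaches L-position 31 → W
n=33: only reaches 32(W), which is W → L
n=34: reaches L-position 17 → W
n=35: only reaches 34(W), which is W → L
n=36: reaches L-position 35 → W
The losing starting values of n are exactly the entries labelled L in this table (18 of them).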